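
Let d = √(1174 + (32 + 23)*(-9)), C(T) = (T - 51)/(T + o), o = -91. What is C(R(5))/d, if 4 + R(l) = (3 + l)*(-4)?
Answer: 87*√679/86233 ≈ 0.026289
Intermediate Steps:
R(l) = -16 - 4*l (R(l) = -4 + (3 + l)*(-4) = -4 + (-12 - 4*l) = -16 - 4*l)
C(T) = (-51 + T)/(-91 + T) (C(T) = (T - 51)/(T - 91) = (-51 + T)/(-91 + T))
d = √679 (d = √(1174 + 55*(-9)) = √(1174 - 495) = √679 ≈ 26.058)
C(R(5))/d = ((-51 + (-16 - 4*5))/(-91 + (-16 - 4*5)))/(√679) = ((-51 + (-16 - 20))/(-91 + (-16 - 20)))*(√679/679) = ((-51 - 36)/(-91 - 36))*(√679/679) = (-87/(-127))*(√679/679) = (-1/127*(-87))*(√679/679) = 87*(√679/679)/127 = 87*√679/86233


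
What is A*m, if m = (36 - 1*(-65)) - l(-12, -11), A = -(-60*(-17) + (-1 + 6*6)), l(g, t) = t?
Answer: -118160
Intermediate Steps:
A = -1055 (A = -(1020 + (-1 + 36)) = -(1020 + 35) = -1*1055 = -1055)
m = 112 (m = (36 - 1*(-65)) - 1*(-11) = (36 + 65) + 11 = 101 + 11 = 112)
A*m = -1055*112 = -118160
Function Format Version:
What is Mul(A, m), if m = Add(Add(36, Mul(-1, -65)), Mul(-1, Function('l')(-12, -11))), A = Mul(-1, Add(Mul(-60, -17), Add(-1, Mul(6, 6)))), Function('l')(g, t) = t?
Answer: -118160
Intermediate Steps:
A = -1055 (A = Mul(-1, Add(1020, Add(-1, 36))) = Mul(-1, Add(1020, 35)) = Mul(-1, 1055) = -1055)
m = 112 (m = Add(Add(36, Mul(-1, -65)), Mul(-1, -11)) = Add(Add(36, 65), 11) = Add(101, 11) = 112)
Mul(A, m) = Mul(-1055, 112) = -118160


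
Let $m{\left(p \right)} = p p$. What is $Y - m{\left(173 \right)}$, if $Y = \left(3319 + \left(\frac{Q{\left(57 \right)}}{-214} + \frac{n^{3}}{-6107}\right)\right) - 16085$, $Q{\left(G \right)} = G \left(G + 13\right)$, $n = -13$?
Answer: $- \frac{27910953441}{653449} \approx -42713.0$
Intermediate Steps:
$Q{\left(G \right)} = G \left(13 + G\right)$
$m{\left(p \right)} = p^{2}$
$Y = - \frac{8353878320}{653449}$ ($Y = \left(3319 + \left(\frac{57 \left(13 + 57\right)}{-214} + \frac{\left(-13\right)^{3}}{-6107}\right)\right) - 16085 = \left(3319 + \left(57 \cdot 70 \left(- \frac{1}{214}\right) - - \frac{2197}{6107}\right)\right) - 16085 = \left(3319 + \left(3990 \left(- \frac{1}{214}\right) + \frac{2197}{6107}\right)\right) - 16085 = \left(3319 + \left(- \frac{1995}{107} + \frac{2197}{6107}\right)\right) - 16085 = \left(3319 - \frac{11948386}{653449}\right) - 16085 = \frac{2156848845}{653449} - 16085 = - \frac{8353878320}{653449} \approx -12784.0$)
$Y - m{\left(173 \right)} = - \frac{8353878320}{653449} - 173^{2} = - \frac{8353878320}{653449} - 29929 = - \frac{27910953441}{653449}$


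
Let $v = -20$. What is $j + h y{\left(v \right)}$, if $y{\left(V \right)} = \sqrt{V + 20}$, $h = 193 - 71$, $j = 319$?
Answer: $319$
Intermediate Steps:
$h = 122$ ($h = 193 - 71 = 122$)
$y{\left(V \right)} = \sqrt{20 + V}$
$j + h y{\left(v \right)} = 319 + 122 \sqrt{20 - 20} = 319 + 122 \sqrt{0} = 319 + 122 \cdot 0 = 319 + 0 = 319$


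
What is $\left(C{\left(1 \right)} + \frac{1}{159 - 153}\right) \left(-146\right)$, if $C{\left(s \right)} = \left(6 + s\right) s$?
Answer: $- \frac{3139}{3} \approx -1046.3$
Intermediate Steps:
$C{\left(s \right)} = s \left(6 + s\right)$
$\left(C{\left(1 \right)} + \frac{1}{159 - 153}\right) \left(-146\right) = \left(1 \left(6 + 1\right) + \frac{1}{159 - 153}\right) \left(-146\right) = \left(1 \cdot 7 + \frac{1}{6}\right) \left(-146\right) = \left(7 + \frac{1}{6}\right) \left(-146\right) = \frac{43}{6} \left(-146\right) = - \frac{3139}{3}$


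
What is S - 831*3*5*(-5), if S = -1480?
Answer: 60845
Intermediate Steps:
S - 831*3*5*(-5) = -1480 - 831*3*5*(-5) = -1480 - 12465*(-5) = -1480 - 831*(-75) = -1480 + 62325 = 60845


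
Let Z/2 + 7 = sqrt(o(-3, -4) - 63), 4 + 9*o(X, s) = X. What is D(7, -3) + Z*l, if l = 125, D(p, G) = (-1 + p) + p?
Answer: -1737 + 250*I*sqrt(574)/3 ≈ -1737.0 + 1996.5*I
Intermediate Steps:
D(p, G) = -1 + 2*p
o(X, s) = -4/9 + X/9
Z = -14 + 2*I*sqrt(574)/3 (Z = -14 + 2*sqrt((-4/9 + (1/9)*(-3)) - 63) = -14 + 2*sqrt((-4/9 - 1/3) - 63) = -14 + 2*sqrt(-7/9 - 63) = -14 + 2*sqrt(-574/9) = -14 + 2*(I*sqrt(574)/3) = -14 + 2*I*sqrt(574)/3 ≈ -14.0 + 15.972*I)
D(7, -3) + Z*l = (-1 + 2*7) + (-14 + 2*I*sqrt(574)/3)*125 = (-1 + 14) + (-1750 + 250*I*sqrt(574)/3) = 13 + (-1750 + 250*I*sqrt(574)/3) = -1737 + 250*I*sqrt(574)/3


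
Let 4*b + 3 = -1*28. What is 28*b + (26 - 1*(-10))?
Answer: -181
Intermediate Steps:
b = -31/4 (b = -¾ + (-1*28)/4 = -¾ + (¼)*(-28) = -¾ - 7 = -31/4 ≈ -7.7500)
28*b + (26 - 1*(-10)) = 28*(-31/4) + (26 - 1*(-10)) = -217 + (26 + 10) = -217 + 36 = -181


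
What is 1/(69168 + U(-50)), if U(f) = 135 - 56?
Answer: 1/69247 ≈ 1.4441e-5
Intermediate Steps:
U(f) = 79
1/(69168 + U(-50)) = 1/(69168 + 79) = 1/69247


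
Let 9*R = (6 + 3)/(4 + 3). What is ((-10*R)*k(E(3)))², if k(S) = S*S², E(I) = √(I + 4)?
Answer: 700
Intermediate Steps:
R = ⅐ (R = ((6 + 3)/(4 + 3))/9 = (9/7)/9 = (9*(⅐))/9 = (⅑)*(9/7) = ⅐ ≈ 0.14286)
E(I) = √(4 + I)
k(S) = S³
((-10*R)*k(E(3)))² = ((-10*⅐)*(√(4 + 3))³)² = (-10*7*√7/7)² = (-10*√7)² = 700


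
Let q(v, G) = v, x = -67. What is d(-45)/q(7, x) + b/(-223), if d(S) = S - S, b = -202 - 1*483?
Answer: 685/223 ≈ 3.0717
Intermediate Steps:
b = -685 (b = -202 - 483 = -685)
d(S) = 0
d(-45)/q(7, x) + b/(-223) = 0/7 - 685/(-223) = 0*(1/7) - 685*(-1/223) = 0 + 685/223 = 685/223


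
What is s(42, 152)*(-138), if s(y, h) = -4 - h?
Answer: 21528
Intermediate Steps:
s(42, 152)*(-138) = (-4 - 1*152)*(-138) = (-4 - 152)*(-138) = -156*(-138) = 21528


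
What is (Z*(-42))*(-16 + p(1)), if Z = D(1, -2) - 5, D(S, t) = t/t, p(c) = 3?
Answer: -2184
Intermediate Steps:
D(S, t) = 1
Z = -4 (Z = 1 - 5 = -4)
(Z*(-42))*(-16 + p(1)) = (-4*(-42))*(-16 + 3) = 168*(-13) = -2184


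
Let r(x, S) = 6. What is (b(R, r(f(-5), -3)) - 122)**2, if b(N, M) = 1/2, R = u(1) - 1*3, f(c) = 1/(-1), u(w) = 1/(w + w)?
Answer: 59049/4 ≈ 14762.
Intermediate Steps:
u(w) = 1/(2*w)
f(c) = -1
R = -5/2 (R = (1/2)/1 - 1*3 = (1/2)*1 - 3 = 1/2 - 3 = -5/2 ≈ -2.5000)
b(N, M) = 1/2
(b(R, r(f(-5), -3)) - 122)**2 = (1/2 - 122)**2 = (-243/2)**2 = 59049/4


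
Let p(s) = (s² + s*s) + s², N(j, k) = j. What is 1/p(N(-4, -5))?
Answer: 1/48 ≈ 0.020833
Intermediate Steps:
p(s) = 3*s² (p(s) = (s² + s²) + s² = 2*s² + s² = 3*s²)
1/p(N(-4, -5)) = 1/(3*(-4)²) = 1/(3*16) = 1/48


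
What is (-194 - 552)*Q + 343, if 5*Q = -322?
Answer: 241927/5 ≈ 48385.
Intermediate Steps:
Q = -322/5 (Q = (⅕)*(-322) = -322/5 ≈ -64.400)
(-194 - 552)*Q + 343 = (-194 - 552)*(-322/5) + 343 = -746*(-322/5) + 343 = 240212/5 + 343 = 241927/5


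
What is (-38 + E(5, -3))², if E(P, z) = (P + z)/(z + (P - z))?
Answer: 35344/25 ≈ 1413.8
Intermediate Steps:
E(P, z) = (P + z)/P
(-38 + E(5, -3))² = (-38 + (5 - 3)/5)² = (-38 + (⅕)*2)² = (-38 + ⅖)² = (-188/5)² = 35344/25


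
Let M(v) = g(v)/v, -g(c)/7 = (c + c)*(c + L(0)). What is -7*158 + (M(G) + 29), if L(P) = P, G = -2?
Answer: -1049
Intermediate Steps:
g(c) = -14*c² (g(c) = -7*(c + c)*(c + 0) = -7*2*c*c = -14*c²)
M(v) = -14*v (M(v) = (-14*v²)/v = -14*v)
-7*158 + (M(G) + 29) = -7*158 + (-14*(-2) + 29) = -1106 + (28 + 29) = -1106 + 57 = -1049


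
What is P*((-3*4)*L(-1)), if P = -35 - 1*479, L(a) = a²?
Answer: 6168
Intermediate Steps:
P = -514 (P = -35 - 479 = -514)
P*((-3*4)*L(-1)) = -514*(-3*4)*(-1)² = -(-6168) = -514*(-12) = 6168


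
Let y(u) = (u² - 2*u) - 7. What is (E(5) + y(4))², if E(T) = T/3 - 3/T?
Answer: 961/225 ≈ 4.2711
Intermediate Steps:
y(u) = -7 + u² - 2*u
E(T) = -3/T + T/3 (E(T) = T*(⅓) - 3/T = T/3 - 3/T = -3/T + T/3)
(E(5) + y(4))² = ((-3/5 + (⅓)*5) + (-7 + 4² - 2*4))² = ((-3*⅕ + 5/3) + (-7 + 16 - 8))² = ((-⅗ + 5/3) + 1)² = (16/15 + 1)² = (31/15)² = 961/225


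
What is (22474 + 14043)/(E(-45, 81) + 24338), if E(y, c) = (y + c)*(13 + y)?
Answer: 36517/23186 ≈ 1.5750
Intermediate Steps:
E(y, c) = (13 + y)*(c + y) (E(y, c) = (c + y)*(13 + y) = (13 + y)*(c + y))
(22474 + 14043)/(E(-45, 81) + 24338) = (22474 + 14043)/(((-45)² + 13*81 + 13*(-45) + 81*(-45)) + 24338) = 36517/((2025 + 1053 - 585 - 3645) + 24338) = 36517/(-1152 + 24338) = 36517/23186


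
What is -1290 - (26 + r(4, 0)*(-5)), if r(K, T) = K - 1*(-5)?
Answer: -1271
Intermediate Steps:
r(K, T) = 5 + K (r(K, T) = K + 5 = 5 + K)
-1290 - (26 + r(4, 0)*(-5)) = -1290 - (26 + (5 + 4)*(-5)) = -1290 - (26 + 9*(-5)) = -1290 - (26 - 45) = -1290 - 1*(-19) = -1290 + 19 = -1271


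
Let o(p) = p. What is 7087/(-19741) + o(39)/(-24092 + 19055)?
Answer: -639774/1744481 ≈ -0.36674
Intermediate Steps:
7087/(-19741) + o(39)/(-24092 + 19055) = 7087/(-19741) + 39/(-24092 + 19055) = 7087*(-1/19741) + 39/(-5037) = -373/1039 + 39*(-1/5037) = -373/1039 - 13/1679 = -639774/1744481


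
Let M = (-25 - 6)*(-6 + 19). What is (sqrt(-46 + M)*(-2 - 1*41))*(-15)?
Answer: 645*I*sqrt(449) ≈ 13667.0*I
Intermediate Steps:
M = -403 (M = -31*13 = -403)
(sqrt(-46 + M)*(-2 - 1*41))*(-15) = (sqrt(-46 - 403)*(-2 - 1*41))*(-15) = (sqrt(-449)*(-2 - 41))*(-15) = ((I*sqrt(449))*(-43))*(-15) = -43*I*sqrt(449)*(-15) = 645*I*sqrt(449)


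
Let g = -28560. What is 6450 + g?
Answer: -22110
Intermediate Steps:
6450 + g = 6450 - 28560 = -22110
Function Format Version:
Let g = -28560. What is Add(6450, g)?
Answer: -22110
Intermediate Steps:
Add(6450, g) = Add(6450, -28560) = -22110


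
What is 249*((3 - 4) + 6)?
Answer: 1245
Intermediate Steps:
249*((3 - 4) + 6) = 249*(-1 + 6) = 249*5 = 1245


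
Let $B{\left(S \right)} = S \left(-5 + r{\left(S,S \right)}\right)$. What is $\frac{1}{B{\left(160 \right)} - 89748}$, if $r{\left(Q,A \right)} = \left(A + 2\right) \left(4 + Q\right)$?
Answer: $\frac{1}{4160332} \approx 2.4037 \cdot 10^{-7}$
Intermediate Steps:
$r{\left(Q,A \right)} = \left(2 + A\right) \left(4 + Q\right)$
$B{\left(S \right)} = S \left(3 + S^{2} + 6 S\right)$ ($B{\left(S \right)} = S \left(-5 + \left(8 + 2 S + 4 S + S S\right)\right) = S \left(-5 + \left(8 + 2 S + 4 S + S^{2}\right)\right) = S \left(-5 + \left(8 + S^{2} + 6 S\right)\right) = S \left(3 + S^{2} + 6 S\right)$)
$\frac{1}{B{\left(160 \right)} - 89748} = \frac{1}{160 \left(3 + 160^{2} + 6 \cdot 160\right) - 89748} = \frac{1}{160 \left(3 + 25600 + 960\right) - 89748} = \frac{1}{160 \cdot 26563 - 89748} = \frac{1}{4250080 - 89748} = \frac{1}{4160332}$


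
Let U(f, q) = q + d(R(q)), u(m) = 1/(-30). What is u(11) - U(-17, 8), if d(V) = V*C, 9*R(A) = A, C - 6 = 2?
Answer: -1363/90 ≈ -15.144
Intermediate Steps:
C = 8 (C = 6 + 2 = 8)
R(A) = A/9
d(V) = 8*V (d(V) = V*8 = 8*V)
u(m) = -1/30
U(f, q) = 17*q/9 (U(f, q) = q + 8*(q/9) = q + 8*q/9 = 17*q/9)
u(11) - U(-17, 8) = -1/30 - 17*8/9 = -1/30 - 1*136/9 = -1/30 - 136/9 = -1363/90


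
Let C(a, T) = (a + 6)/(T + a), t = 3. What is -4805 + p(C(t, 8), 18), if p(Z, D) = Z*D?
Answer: -52693/11 ≈ -4790.3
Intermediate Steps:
C(a, T) = (6 + a)/(T + a)
p(Z, D) = D*Z
-4805 + p(C(t, 8), 18) = -4805 + 18*((6 + 3)/(8 + 3)) = -4805 + 18*(9/11) = -4805 + 162/11 = -52693/11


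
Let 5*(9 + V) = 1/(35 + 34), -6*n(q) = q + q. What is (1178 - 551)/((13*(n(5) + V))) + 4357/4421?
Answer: -747946376/211443167 ≈ -3.5373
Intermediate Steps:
n(q) = -q/3 (n(q) = -(q + q)/6 = -q/3)
V = -3104/345 (V = -9 + 1/(5*(35 + 34)) = -9 + (⅕)/69 = -9 + (⅕)*(1/69) = -9 + 1/345 = -3104/345 ≈ -8.9971)
(1178 - 551)/((13*(n(5) + V))) + 4357/4421 = (1178 - 551)/((13*(-⅓*5 - 3104/345))) + 4357/4421 = 627/((13*(-5/3 - 3104/345))) + 4357*(1/4421) = 627/((13*(-3679/345))) + 4357/4421 = 627/(-47827/345) + 4357/4421 = 627*(-345/47827) + 4357/4421 = -216315/47827 + 4357/4421 = -747946376/211443167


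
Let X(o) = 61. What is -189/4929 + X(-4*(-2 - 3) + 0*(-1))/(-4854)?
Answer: -406025/7975122 ≈ -0.050911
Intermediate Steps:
-189/4929 + X(-4*(-2 - 3) + 0*(-1))/(-4854) = -189/4929 + 61/(-4854) = -189*1/4929 + 61*(-1/4854) = -63/1643 - 61/4854 = -406025/7975122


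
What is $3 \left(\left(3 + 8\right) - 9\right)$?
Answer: $6$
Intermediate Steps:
$3 \left(\left(3 + 8\right) - 9\right) = 3 \left(11 - 9\right) = 3 \cdot 2 = 6$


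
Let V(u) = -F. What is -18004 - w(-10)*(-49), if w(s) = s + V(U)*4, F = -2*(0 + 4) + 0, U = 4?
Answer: -16926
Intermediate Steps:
F = -8 (F = -2*4 + 0 = -8 + 0 = -8)
V(u) = 8 (V(u) = -1*(-8) = 8)
w(s) = 32 + s (w(s) = s + 8*4 = s + 32 = 32 + s)
-18004 - w(-10)*(-49) = -18004 - (32 - 10)*(-49) = -18004 - 22*(-49) = -18004 - 1*(-1078) = -18004 + 1078 = -16926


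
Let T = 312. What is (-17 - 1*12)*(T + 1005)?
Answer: -38193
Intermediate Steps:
(-17 - 1*12)*(T + 1005) = (-17 - 1*12)*(312 + 1005) = (-17 - 12)*1317 = -29*1317 = -38193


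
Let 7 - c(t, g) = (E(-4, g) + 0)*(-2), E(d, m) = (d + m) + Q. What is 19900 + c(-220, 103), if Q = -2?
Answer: 20101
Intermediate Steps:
E(d, m) = -2 + d + m (E(d, m) = (d + m) - 2 = -2 + d + m)
c(t, g) = -5 + 2*g (c(t, g) = 7 - ((-2 - 4 + g) + 0)*(-2) = 7 - ((-6 + g) + 0)*(-2) = 7 - (-6 + g)*(-2) = 7 - (12 - 2*g) = 7 + (-12 + 2*g) = -5 + 2*g)
19900 + c(-220, 103) = 19900 + (-5 + 2*103) = 19900 + (-5 + 206) = 19900 + 201 = 20101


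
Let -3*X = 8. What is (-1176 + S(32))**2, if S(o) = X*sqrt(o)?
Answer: 12448832/9 + 25088*sqrt(2) ≈ 1.4187e+6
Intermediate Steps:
X = -8/3 (X = -1/3*8 = -8/3 ≈ -2.6667)
S(o) = -8*sqrt(o)/3
(-1176 + S(32))**2 = (-1176 - 32*sqrt(2)/3)**2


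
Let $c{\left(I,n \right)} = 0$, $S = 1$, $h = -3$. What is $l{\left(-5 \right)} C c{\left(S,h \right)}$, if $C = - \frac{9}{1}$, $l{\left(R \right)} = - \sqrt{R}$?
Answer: $0$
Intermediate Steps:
$C = -9$ ($C = \left(-9\right) 1 = -9$)
$l{\left(-5 \right)} C c{\left(S,h \right)} = - \sqrt{-5} \left(-9\right) 0 = - i \sqrt{5} \left(-9\right) 0 = 9 i \sqrt{5} \cdot 0 = 0$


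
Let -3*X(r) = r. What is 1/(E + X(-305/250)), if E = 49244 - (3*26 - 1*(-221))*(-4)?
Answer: 150/7566061 ≈ 1.9825e-5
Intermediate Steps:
X(r) = -r/3
E = 50440 (E = 49244 - (78 + 221)*(-4) = 49244 - 299*(-4) = 49244 - 1*(-1196) = 49244 + 1196 = 50440)
1/(E + X(-305/250)) = 1/(50440 - (-305)/(3*250)) = 1/(50440 - ⅓*(-61/50)) = 1/(50440 + 61/150) = 1/(7566061/150) = 150/7566061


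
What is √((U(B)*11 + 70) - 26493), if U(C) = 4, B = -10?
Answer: 3*I*√2931 ≈ 162.42*I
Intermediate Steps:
√((U(B)*11 + 70) - 26493) = √((4*11 + 70) - 26493) = √((44 + 70) - 26493) = √(114 - 26493) = √(-26379) = 3*I*√2931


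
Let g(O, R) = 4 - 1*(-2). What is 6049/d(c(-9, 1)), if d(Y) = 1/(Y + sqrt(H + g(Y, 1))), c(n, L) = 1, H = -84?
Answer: 6049 + 6049*I*sqrt(78) ≈ 6049.0 + 53423.0*I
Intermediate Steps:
g(O, R) = 6 (g(O, R) = 4 + 2 = 6)
d(Y) = 1/(Y + I*sqrt(78)) (d(Y) = 1/(Y + sqrt(-84 + 6)) = 1/(Y + sqrt(-78)) = 1/(Y + I*sqrt(78)))
6049/d(c(-9, 1)) = 6049/(1/(1 + I*sqrt(78))) = 6049*(1 + I*sqrt(78)) = 6049 + 6049*I*sqrt(78)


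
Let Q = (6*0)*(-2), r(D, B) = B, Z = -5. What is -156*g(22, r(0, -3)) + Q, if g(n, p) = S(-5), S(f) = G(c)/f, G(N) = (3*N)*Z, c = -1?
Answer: 468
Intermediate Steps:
G(N) = -15*N (G(N) = (3*N)*(-5) = -15*N)
Q = 0 (Q = 0*(-2) = 0)
S(f) = 15/f (S(f) = (-15*(-1))/f = 15/f)
g(n, p) = -3 (g(n, p) = 15/(-5) = 15*(-⅕) = -3)
-156*g(22, r(0, -3)) + Q = -156*(-3) + 0 = 468 + 0 = 468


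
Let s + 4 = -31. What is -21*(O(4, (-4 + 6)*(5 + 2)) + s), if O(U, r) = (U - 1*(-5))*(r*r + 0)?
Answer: -36309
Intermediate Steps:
s = -35 (s = -4 - 31 = -35)
O(U, r) = r²*(5 + U) (O(U, r) = (U + 5)*(r² + 0) = (5 + U)*r² = r²*(5 + U))
-21*(O(4, (-4 + 6)*(5 + 2)) + s) = -21*(((-4 + 6)*(5 + 2))²*(5 + 4) - 35) = -21*((2*7)²*9 - 35) = -21*(14²*9 - 35) = -21*(196*9 - 35) = -21*(1764 - 35) = -21*1729 = -36309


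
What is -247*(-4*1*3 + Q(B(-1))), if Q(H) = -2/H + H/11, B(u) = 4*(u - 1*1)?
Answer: 135603/44 ≈ 3081.9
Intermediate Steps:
B(u) = -4 + 4*u (B(u) = 4*(u - 1) = 4*(-1 + u) = -4 + 4*u)
Q(H) = -2/H + H/11 (Q(H) = -2/H + H*(1/11) = -2/H + H/11)
-247*(-4*1*3 + Q(B(-1))) = -247*(-4*1*3 + (-2/(-4 + 4*(-1)) + (-4 + 4*(-1))/11)) = -247*(-4*3 + (-2/(-4 - 4) + (-4 - 4)/11)) = -247*(-1*12 + (-2/(-8) + (1/11)*(-8))) = -247*(-12 + (-2*(-1/8) - 8/11)) = -247*(-12 + (1/4 - 8/11)) = -247*(-12 - 21/44) = -247*(-549/44) = 135603/44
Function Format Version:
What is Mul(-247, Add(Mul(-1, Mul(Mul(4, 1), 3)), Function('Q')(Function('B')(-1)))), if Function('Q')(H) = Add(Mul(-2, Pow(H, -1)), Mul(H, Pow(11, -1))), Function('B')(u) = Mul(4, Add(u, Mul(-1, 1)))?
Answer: Rational(135603, 44) ≈ 3081.9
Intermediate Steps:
Function('B')(u) = Add(-4, Mul(4, u)) (Function('B')(u) = Mul(4, Add(u, -1)) = Mul(4, Add(-1, u)) = Add(-4, Mul(4, u)))
Function('Q')(H) = Add(Mul(-2, Pow(H, -1)), Mul(Rational(1, 11), H)) (Function('Q')(H) = Add(Mul(-2, Pow(H, -1)), Mul(H, Rational(1, 11))) = Add(Mul(-2, Pow(H, -1)), Mul(Rational(1, 11), H)))
Mul(-247, Add(Mul(-1, Mul(Mul(4, 1), 3)), Function('Q')(Function('B')(-1)))) = Mul(-247, Add(Mul(-1, Mul(Mul(4, 1), 3)), Add(Mul(-2, Pow(Add(-4, Mul(4, -1)), -1)), Mul(Rational(1, 11), Add(-4, Mul(4, -1)))))) = Mul(-247, Add(Mul(-1, Mul(4, 3)), Add(Mul(-2, Pow(Add(-4, -4), -1)), Mul(Rational(1, 11), Add(-4, -4))))) = Mul(-247, Add(Mul(-1, 12), Add(Mul(-2, Pow(-8, -1)), Mul(Rational(1, 11), -8)))) = Mul(-247, Add(-12, Add(Mul(-2, Rational(-1, 8)), Rational(-8, 11)))) = Mul(-247, Add(-12, Add(Rational(1, 4), Rational(-8, 11)))) = Mul(-247, Add(-12, Rational(-21, 44))) = Mul(-247, Rational(-549, 44)) = Rational(135603, 44)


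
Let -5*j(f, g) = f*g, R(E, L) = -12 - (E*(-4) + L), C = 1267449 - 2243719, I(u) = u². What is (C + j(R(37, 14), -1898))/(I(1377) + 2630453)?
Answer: -2324897/11316455 ≈ -0.20544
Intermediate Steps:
C = -976270
R(E, L) = -12 - L + 4*E (R(E, L) = -12 - (-4*E + L) = -12 - (L - 4*E) = -12 + (-L + 4*E) = -12 - L + 4*E)
j(f, g) = -f*g/5
(C + j(R(37, 14), -1898))/(I(1377) + 2630453) = (-976270 - ⅕*(-12 - 1*14 + 4*37)*(-1898))/(1377² + 2630453) = (-976270 - ⅕*(-12 - 14 + 148)*(-1898))/(1896129 + 2630453) = (-976270 - ⅕*122*(-1898))/4526582 = (-976270 + 231556/5)*(1/4526582) = -4649794/5*1/4526582 = -2324897/11316455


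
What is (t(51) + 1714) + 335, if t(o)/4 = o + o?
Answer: 2457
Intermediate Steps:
t(o) = 8*o (t(o) = 4*(o + o) = 4*(2*o) = 8*o)
(t(51) + 1714) + 335 = (8*51 + 1714) + 335 = (408 + 1714) + 335 = 2122 + 335 = 2457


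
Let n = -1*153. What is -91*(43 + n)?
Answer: 10010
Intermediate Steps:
n = -153
-91*(43 + n) = -91*(43 - 153) = -91*(-110) = 10010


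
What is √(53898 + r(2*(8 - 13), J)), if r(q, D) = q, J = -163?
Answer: 8*√842 ≈ 232.14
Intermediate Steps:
√(53898 + r(2*(8 - 13), J)) = √(53898 + 2*(8 - 13)) = √(53898 + 2*(-5)) = √(53898 - 10) = √53888 = 8*√842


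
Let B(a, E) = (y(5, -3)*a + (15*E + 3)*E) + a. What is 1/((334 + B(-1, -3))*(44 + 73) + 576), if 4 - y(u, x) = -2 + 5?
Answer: 1/54162 ≈ 1.8463e-5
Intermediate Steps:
y(u, x) = 1 (y(u, x) = 4 - (-2 + 5) = 4 - 1*3 = 4 - 3 = 1)
B(a, E) = 2*a + E*(3 + 15*E) (B(a, E) = (1*a + (15*E + 3)*E) + a = (a + (3 + 15*E)*E) + a = (a + E*(3 + 15*E)) + a = 2*a + E*(3 + 15*E))
1/((334 + B(-1, -3))*(44 + 73) + 576) = 1/((334 + (2*(-1) + 3*(-3) + 15*(-3)²))*(44 + 73) + 576) = 1/((334 + (-2 - 9 + 15*9))*117 + 576) = 1/((334 + (-2 - 9 + 135))*117 + 576) = 1/((334 + 124)*117 + 576) = 1/(458*117 + 576) = 1/(53586 + 576) = 1/54162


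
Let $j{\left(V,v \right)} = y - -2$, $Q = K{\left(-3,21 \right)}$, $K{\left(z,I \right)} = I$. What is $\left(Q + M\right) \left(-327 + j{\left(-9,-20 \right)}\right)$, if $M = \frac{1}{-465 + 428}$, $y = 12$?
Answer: $- \frac{242888}{37} \approx -6564.5$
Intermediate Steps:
$Q = 21$
$M = - \frac{1}{37}$ ($M = \frac{1}{-37} = - \frac{1}{37} \approx -0.027027$)
$j{\left(V,v \right)} = 14$ ($j{\left(V,v \right)} = 12 - -2 = 12 + 2 = 14$)
$\left(Q + M\right) \left(-327 + j{\left(-9,-20 \right)}\right) = \left(21 - \frac{1}{37}\right) \left(-327 + 14\right) = \frac{776}{37} \left(-313\right) = - \frac{242888}{37}$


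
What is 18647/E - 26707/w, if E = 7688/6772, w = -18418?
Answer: 145374001483/8849849 ≈ 16427.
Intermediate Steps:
E = 1922/1693 (E = 7688*(1/6772) = 1922/1693 ≈ 1.1353)
18647/E - 26707/w = 18647/(1922/1693) - 26707/(-18418) = 18647*(1693/1922) - 26707*(-1/18418) = 31569371/1922 + 26707/18418 = 145374001483/8849849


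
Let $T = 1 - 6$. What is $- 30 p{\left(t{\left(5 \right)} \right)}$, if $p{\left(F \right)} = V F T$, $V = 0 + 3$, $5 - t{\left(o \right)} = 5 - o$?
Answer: $2250$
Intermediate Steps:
$t{\left(o \right)} = o$ ($t{\left(o \right)} = 5 - \left(5 - o\right) = 5 + \left(-5 + o\right) = o$)
$V = 3$
$T = -5$ ($T = 1 - 6 = -5$)
$p{\left(F \right)} = - 15 F$ ($p{\left(F \right)} = 3 F \left(-5\right) = - 15 F$)
$- 30 p{\left(t{\left(5 \right)} \right)} = - 30 \left(\left(-15\right) 5\right) = \left(-30\right) \left(-75\right) = 2250$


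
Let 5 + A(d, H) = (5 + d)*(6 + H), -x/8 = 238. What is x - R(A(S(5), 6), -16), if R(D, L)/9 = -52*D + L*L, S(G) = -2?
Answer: 10300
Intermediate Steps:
x = -1904 (x = -8*238 = -1904)
A(d, H) = -5 + (5 + d)*(6 + H)
R(D, L) = -468*D + 9*L² (R(D, L) = 9*(-52*D + L*L) = 9*(-52*D + L²) = 9*(L² - 52*D) = -468*D + 9*L²)
x - R(A(S(5), 6), -16) = -1904 - (-468*(25 + 5*6 + 6*(-2) + 6*(-2)) + 9*(-16)²) = -1904 - (-468*(25 + 30 - 12 - 12) + 9*256) = -1904 - (-468*31 + 2304) = -1904 - (-14508 + 2304) = -1904 - 1*(-12204) = -1904 + 12204 = 10300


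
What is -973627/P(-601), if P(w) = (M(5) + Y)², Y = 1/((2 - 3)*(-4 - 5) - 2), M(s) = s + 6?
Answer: -47707723/6084 ≈ -7841.5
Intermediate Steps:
M(s) = 6 + s
Y = ⅐ (Y = 1/(-1*(-9) - 2) = 1/(9 - 2) = 1/7 = ⅐ ≈ 0.14286)
P(w) = 6084/49 (P(w) = ((6 + 5) + ⅐)² = (11 + ⅐)² = (78/7)² = 6084/49)
-973627/P(-601) = -973627/6084/49 = -973627*49/6084 = -47707723/6084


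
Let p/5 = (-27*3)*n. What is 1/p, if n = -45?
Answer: 1/18225 ≈ 5.4870e-5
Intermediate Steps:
p = 18225 (p = 5*(-27*3*(-45)) = 5*(-81*(-45)) = 5*3645 = 18225)
1/p = 1/18225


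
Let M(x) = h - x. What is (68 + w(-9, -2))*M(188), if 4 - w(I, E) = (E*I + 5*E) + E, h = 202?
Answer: 924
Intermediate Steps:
w(I, E) = 4 - 6*E - E*I (w(I, E) = 4 - ((E*I + 5*E) + E) = 4 - ((5*E + E*I) + E) = 4 - (6*E + E*I) = 4 + (-6*E - E*I) = 4 - 6*E - E*I)
M(x) = 202 - x
(68 + w(-9, -2))*M(188) = (68 + (4 - 6*(-2) - 1*(-2)*(-9)))*(202 - 1*188) = (68 + (4 + 12 - 18))*(202 - 188) = (68 - 2)*14 = 66*14 = 924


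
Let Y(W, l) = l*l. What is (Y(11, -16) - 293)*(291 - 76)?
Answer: -7955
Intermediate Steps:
Y(W, l) = l²
(Y(11, -16) - 293)*(291 - 76) = ((-16)² - 293)*(291 - 76) = (256 - 293)*215 = -37*215 = -7955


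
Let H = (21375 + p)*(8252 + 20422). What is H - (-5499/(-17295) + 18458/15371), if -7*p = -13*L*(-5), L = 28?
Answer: 53651367964025237/88613815 ≈ 6.0545e+8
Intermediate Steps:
p = -260 (p = -(-13*28)*(-5)/7 = -(-52)*(-5) = -⅐*1820 = -260)
H = 605451510 (H = (21375 - 260)*(8252 + 20422) = 21115*28674 = 605451510)
H - (-5499/(-17295) + 18458/15371) = 605451510 - (-5499/(-17295) + 18458/15371) = 605451510 - (-5499*(-1/17295) + 18458*(1/15371)) = 605451510 - (1833/5765 + 18458/15371) = 605451510 - 1*134585413/88613815 = 605451510 - 134585413/88613815 = 53651367964025237/88613815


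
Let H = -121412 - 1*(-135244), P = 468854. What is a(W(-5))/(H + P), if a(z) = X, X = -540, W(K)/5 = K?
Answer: -270/241343 ≈ -0.0011187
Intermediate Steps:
W(K) = 5*K
a(z) = -540
H = 13832 (H = -121412 + 135244 = 13832)
a(W(-5))/(H + P) = -540/(13832 + 468854) = -540/482686 = -540*1/482686 = -270/241343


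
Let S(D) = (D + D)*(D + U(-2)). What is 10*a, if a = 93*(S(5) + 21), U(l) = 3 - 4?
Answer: 56730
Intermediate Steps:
U(l) = -1
S(D) = 2*D*(-1 + D) (S(D) = (D + D)*(D - 1) = (2*D)*(-1 + D) = 2*D*(-1 + D))
a = 5673 (a = 93*(2*5*(-1 + 5) + 21) = 93*(2*5*4 + 21) = 93*(40 + 21) = 93*61 = 5673)
10*a = 10*5673 = 56730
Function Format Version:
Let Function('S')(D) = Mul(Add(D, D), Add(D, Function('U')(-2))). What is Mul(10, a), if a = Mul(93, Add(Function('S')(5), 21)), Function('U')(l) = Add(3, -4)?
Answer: 56730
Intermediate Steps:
Function('U')(l) = -1
Function('S')(D) = Mul(2, D, Add(-1, D)) (Function('S')(D) = Mul(Add(D, D), Add(D, -1)) = Mul(Mul(2, D), Add(-1, D)) = Mul(2, D, Add(-1, D)))
a = 5673 (a = Mul(93, Add(Mul(2, 5, Add(-1, 5)), 21)) = Mul(93, Add(Mul(2, 5, 4), 21)) = Mul(93, Add(40, 21)) = Mul(93, 61) = 5673)
Mul(10, a) = Mul(10, 5673) = 56730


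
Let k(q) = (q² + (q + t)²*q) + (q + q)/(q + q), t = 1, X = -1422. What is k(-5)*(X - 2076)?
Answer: 188892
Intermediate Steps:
k(q) = 1 + q² + q*(1 + q)² (k(q) = (q² + (q + 1)²*q) + (q + q)/(q + q) = (q² + (1 + q)²*q) + (2*q)/((2*q)) = (q² + q*(1 + q)²) + (2*q)*(1/(2*q)) = (q² + q*(1 + q)²) + 1 = 1 + q² + q*(1 + q)²)
k(-5)*(X - 2076) = (1 + (-5)² - 5*(1 - 5)²)*(-1422 - 2076) = (1 + 25 - 5*(-4)²)*(-3498) = (1 + 25 - 5*16)*(-3498) = (1 + 25 - 80)*(-3498) = -54*(-3498) = 188892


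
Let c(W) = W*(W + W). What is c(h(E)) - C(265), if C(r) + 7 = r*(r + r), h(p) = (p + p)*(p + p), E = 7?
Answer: -63611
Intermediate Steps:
h(p) = 4*p² (h(p) = (2*p)*(2*p) = 4*p²)
C(r) = -7 + 2*r² (C(r) = -7 + r*(r + r) = -7 + r*(2*r) = -7 + 2*r²)
c(W) = 2*W² (c(W) = W*(2*W) = 2*W²)
c(h(E)) - C(265) = 2*(4*7²)² - (-7 + 2*265²) = 2*(4*49)² - (-7 + 2*70225) = 2*196² - (-7 + 140450) = 2*38416 - 1*140443 = 76832 - 140443 = -63611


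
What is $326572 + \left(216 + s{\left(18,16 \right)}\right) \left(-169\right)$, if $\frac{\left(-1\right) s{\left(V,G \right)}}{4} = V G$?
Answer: $484756$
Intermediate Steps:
$s{\left(V,G \right)} = - 4 G V$ ($s{\left(V,G \right)} = - 4 V G = - 4 G V$)
$326572 + \left(216 + s{\left(18,16 \right)}\right) \left(-169\right) = 326572 + \left(216 - 64 \cdot 18\right) \left(-169\right) = 326572 + \left(216 - 1152\right) \left(-169\right) = 326572 - -158184 = 326572 + 158184 = 484756$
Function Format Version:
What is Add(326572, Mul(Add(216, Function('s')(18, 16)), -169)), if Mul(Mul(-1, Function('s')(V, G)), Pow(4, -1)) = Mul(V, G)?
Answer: 484756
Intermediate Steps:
Function('s')(V, G) = Mul(-4, G, V) (Function('s')(V, G) = Mul(-4, Mul(V, G)) = Mul(-4, Mul(G, V)) = Mul(-4, G, V))
Add(326572, Mul(Add(216, Function('s')(18, 16)), -169)) = Add(326572, Mul(Add(216, Mul(-4, 16, 18)), -169)) = Add(326572, Mul(Add(216, -1152), -169)) = Add(326572, Mul(-936, -169)) = Add(326572, 158184) = 484756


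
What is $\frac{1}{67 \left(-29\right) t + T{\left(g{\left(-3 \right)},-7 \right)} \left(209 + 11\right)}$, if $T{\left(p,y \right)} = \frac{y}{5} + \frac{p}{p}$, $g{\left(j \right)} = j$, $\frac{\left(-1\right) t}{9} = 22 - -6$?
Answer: $\frac{1}{489548} \approx 2.0427 \cdot 10^{-6}$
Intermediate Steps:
$t = -252$ ($t = - 9 \left(22 - -6\right) = - 9 \left(22 + 6\right) = \left(-9\right) 28 = -252$)
$T{\left(p,y \right)} = 1 + \frac{y}{5}$ ($T{\left(p,y \right)} = y \frac{1}{5} + 1 = \frac{y}{5} + 1 = 1 + \frac{y}{5}$)
$\frac{1}{67 \left(-29\right) t + T{\left(g{\left(-3 \right)},-7 \right)} \left(209 + 11\right)} = \frac{1}{67 \left(-29\right) \left(-252\right) + \left(1 + \frac{1}{5} \left(-7\right)\right) \left(209 + 11\right)} = \frac{1}{\left(-1943\right) \left(-252\right) + \left(1 - \frac{7}{5}\right) 220} = \frac{1}{489636 - 88} = \frac{1}{489548}$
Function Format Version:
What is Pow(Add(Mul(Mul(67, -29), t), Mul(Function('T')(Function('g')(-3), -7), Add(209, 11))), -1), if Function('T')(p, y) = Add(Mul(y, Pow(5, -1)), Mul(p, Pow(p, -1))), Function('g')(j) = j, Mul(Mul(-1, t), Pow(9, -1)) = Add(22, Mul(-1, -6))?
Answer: Rational(1, 489548) ≈ 2.0427e-6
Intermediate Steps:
t = -252 (t = Mul(-9, Add(22, Mul(-1, -6))) = Mul(-9, Add(22, 6)) = Mul(-9, 28) = -252)
Function('T')(p, y) = Add(1, Mul(Rational(1, 5), y)) (Function('T')(p, y) = Add(Mul(y, Rational(1, 5)), 1) = Add(Mul(Rational(1, 5), y), 1) = Add(1, Mul(Rational(1, 5), y)))
Pow(Add(Mul(Mul(67, -29), t), Mul(Function('T')(Function('g')(-3), -7), Add(209, 11))), -1) = Pow(Add(Mul(Mul(67, -29), -252), Mul(Add(1, Mul(Rational(1, 5), -7)), Add(209, 11))), -1) = Pow(Add(Mul(-1943, -252), Mul(Add(1, Rational(-7, 5)), 220)), -1) = Pow(Add(489636, Mul(Rational(-2, 5), 220)), -1) = Pow(Add(489636, -88), -1) = Pow(489548, -1) = Rational(1, 489548)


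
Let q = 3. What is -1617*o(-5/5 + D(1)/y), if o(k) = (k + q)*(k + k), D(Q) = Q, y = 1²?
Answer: 0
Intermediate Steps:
y = 1
o(k) = 2*k*(3 + k) (o(k) = (k + 3)*(k + k) = (3 + k)*(2*k) = 2*k*(3 + k))
-1617*o(-5/5 + D(1)/y) = -3234*(-5/5 + 1/1)*(3 + (-5/5 + 1/1)) = -3234*(-5*⅕ + 1*1)*(3 + (-5*⅕ + 1*1)) = -3234*(-1 + 1)*(3 + (-1 + 1)) = -3234*0*(3 + 0) = -3234*0*3 = -1617*0 = 0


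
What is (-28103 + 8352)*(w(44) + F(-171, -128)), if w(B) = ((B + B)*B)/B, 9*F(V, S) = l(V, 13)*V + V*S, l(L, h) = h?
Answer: -44894023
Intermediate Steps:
F(V, S) = 13*V/9 + S*V/9 (F(V, S) = (13*V + V*S)/9 = (13*V + S*V)/9 = 13*V/9 + S*V/9)
w(B) = 2*B (w(B) = ((2*B)*B)/B = (2*B²)/B = 2*B)
(-28103 + 8352)*(w(44) + F(-171, -128)) = (-28103 + 8352)*(2*44 + (⅑)*(-171)*(13 - 128)) = -19751*(88 + (⅑)*(-171)*(-115)) = -19751*(88 + 2185) = -19751*2273 = -44894023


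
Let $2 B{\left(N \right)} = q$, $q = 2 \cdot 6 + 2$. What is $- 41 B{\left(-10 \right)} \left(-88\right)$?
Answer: $25256$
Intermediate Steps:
$q = 14$ ($q = 12 + 2 = 14$)
$B{\left(N \right)} = 7$ ($B{\left(N \right)} = \frac{1}{2} \cdot 14 = 7$)
$- 41 B{\left(-10 \right)} \left(-88\right) = \left(-41\right) 7 \left(-88\right) = \left(-287\right) \left(-88\right) = 25256$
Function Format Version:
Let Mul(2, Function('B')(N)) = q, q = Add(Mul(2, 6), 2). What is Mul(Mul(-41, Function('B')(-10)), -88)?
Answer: 25256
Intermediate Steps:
q = 14 (q = Add(12, 2) = 14)
Function('B')(N) = 7 (Function('B')(N) = Mul(Rational(1, 2), 14) = 7)
Mul(Mul(-41, Function('B')(-10)), -88) = Mul(Mul(-41, 7), -88) = Mul(-287, -88) = 25256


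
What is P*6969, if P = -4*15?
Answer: -418140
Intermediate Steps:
P = -60
P*6969 = -60*6969 = -418140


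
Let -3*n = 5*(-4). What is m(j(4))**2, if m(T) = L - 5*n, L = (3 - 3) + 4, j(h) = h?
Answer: 7744/9 ≈ 860.44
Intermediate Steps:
n = 20/3 (n = -5*(-4)/3 = -1/3*(-20) = 20/3 ≈ 6.6667)
L = 4 (L = 0 + 4 = 4)
m(T) = -88/3 (m(T) = 4 - 5*20/3 = 4 - 100/3 = -88/3)
m(j(4))**2 = (-88/3)**2 = 7744/9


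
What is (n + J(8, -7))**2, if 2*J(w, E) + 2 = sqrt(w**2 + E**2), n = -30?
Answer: (62 - sqrt(113))**2/4 ≈ 659.72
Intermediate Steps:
J(w, E) = -1 + sqrt(E**2 + w**2)/2 (J(w, E) = -1 + sqrt(w**2 + E**2)/2 = -1 + sqrt(E**2 + w**2)/2)
(n + J(8, -7))**2 = (-30 + (-1 + sqrt((-7)**2 + 8**2)/2))**2 = (-30 + (-1 + sqrt(49 + 64)/2))**2 = (-30 + (-1 + sqrt(113)/2))**2 = (-31 + sqrt(113)/2)**2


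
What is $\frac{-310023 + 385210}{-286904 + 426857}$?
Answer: $\frac{75187}{139953} \approx 0.53723$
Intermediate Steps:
$\frac{-310023 + 385210}{-286904 + 426857} = \frac{75187}{139953}$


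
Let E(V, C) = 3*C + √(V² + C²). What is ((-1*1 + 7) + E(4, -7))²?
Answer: (15 - √65)² ≈ 48.132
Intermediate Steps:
E(V, C) = √(C² + V²) + 3*C (E(V, C) = 3*C + √(C² + V²) = √(C² + V²) + 3*C)
((-1*1 + 7) + E(4, -7))² = ((-1*1 + 7) + (√((-7)² + 4²) + 3*(-7)))² = ((-1 + 7) + (√(49 + 16) - 21))² = (6 + (√65 - 21))² = (6 + (-21 + √65))² = (-15 + √65)²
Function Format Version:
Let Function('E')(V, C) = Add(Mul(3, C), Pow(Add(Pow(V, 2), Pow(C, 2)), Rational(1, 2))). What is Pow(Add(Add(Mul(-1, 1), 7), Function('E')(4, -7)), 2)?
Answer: Pow(Add(15, Mul(-1, Pow(65, Rational(1, 2)))), 2) ≈ 48.132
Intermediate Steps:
Function('E')(V, C) = Add(Pow(Add(Pow(C, 2), Pow(V, 2)), Rational(1, 2)), Mul(3, C)) (Function('E')(V, C) = Add(Mul(3, C), Pow(Add(Pow(C, 2), Pow(V, 2)), Rational(1, 2))) = Add(Pow(Add(Pow(C, 2), Pow(V, 2)), Rational(1, 2)), Mul(3, C)))
Pow(Add(Add(Mul(-1, 1), 7), Function('E')(4, -7)), 2) = Pow(Add(Add(Mul(-1, 1), 7), Add(Pow(Add(Pow(-7, 2), Pow(4, 2)), Rational(1, 2)), Mul(3, -7))), 2) = Pow(Add(Add(-1, 7), Add(Pow(Add(49, 16), Rational(1, 2)), -21)), 2) = Pow(Add(6, Add(Pow(65, Rational(1, 2)), -21)), 2) = Pow(Add(6, Add(-21, Pow(65, Rational(1, 2)))), 2) = Pow(Add(-15, Pow(65, Rational(1, 2))), 2)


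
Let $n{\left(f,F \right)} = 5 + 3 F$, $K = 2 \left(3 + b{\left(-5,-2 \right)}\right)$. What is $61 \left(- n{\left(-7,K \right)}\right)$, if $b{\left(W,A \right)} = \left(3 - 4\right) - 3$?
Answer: $61$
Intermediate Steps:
$b{\left(W,A \right)} = -4$ ($b{\left(W,A \right)} = -1 - 3 = -4$)
$K = -2$ ($K = 2 \left(3 - 4\right) = 2 \left(-1\right) = -2$)
$61 \left(- n{\left(-7,K \right)}\right) = 61 \left(- (5 + 3 \left(-2\right))\right) = 61 \left(- (5 - 6)\right) = 61 \left(\left(-1\right) \left(-1\right)\right) = 61 \cdot 1 = 61$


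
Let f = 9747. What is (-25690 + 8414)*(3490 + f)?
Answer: -228682412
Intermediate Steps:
(-25690 + 8414)*(3490 + f) = (-25690 + 8414)*(3490 + 9747) = -17276*13237 = -228682412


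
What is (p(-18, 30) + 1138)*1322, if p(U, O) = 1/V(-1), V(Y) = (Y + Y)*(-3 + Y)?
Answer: 6018405/4 ≈ 1.5046e+6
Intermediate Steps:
V(Y) = 2*Y*(-3 + Y) (V(Y) = (2*Y)*(-3 + Y) = 2*Y*(-3 + Y))
p(U, O) = ⅛ (p(U, O) = 1/(2*(-1)*(-3 - 1)) = 1/(2*(-1)*(-4)) = 1/8 = ⅛)
(p(-18, 30) + 1138)*1322 = (⅛ + 1138)*1322 = (9105/8)*1322 = 6018405/4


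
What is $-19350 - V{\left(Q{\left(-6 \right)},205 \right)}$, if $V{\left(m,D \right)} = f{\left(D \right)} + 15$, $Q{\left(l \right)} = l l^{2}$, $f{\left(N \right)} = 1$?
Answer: $-19366$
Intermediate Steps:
$Q{\left(l \right)} = l^{3}$
$V{\left(m,D \right)} = 16$ ($V{\left(m,D \right)} = 1 + 15 = 16$)
$-19350 - V{\left(Q{\left(-6 \right)},205 \right)} = -19350 - 16 = -19366$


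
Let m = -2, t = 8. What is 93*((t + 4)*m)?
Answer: -2232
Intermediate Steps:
93*((t + 4)*m) = 93*((8 + 4)*(-2)) = 93*(12*(-2)) = 93*(-24) = -2232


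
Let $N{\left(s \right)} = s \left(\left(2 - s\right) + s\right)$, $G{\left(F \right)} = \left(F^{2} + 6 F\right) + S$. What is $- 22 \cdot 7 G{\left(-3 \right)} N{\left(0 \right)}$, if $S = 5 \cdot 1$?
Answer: $0$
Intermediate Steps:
$S = 5$
$G{\left(F \right)} = 5 + F^{2} + 6 F$ ($G{\left(F \right)} = \left(F^{2} + 6 F\right) + 5 = 5 + F^{2} + 6 F$)
$N{\left(s \right)} = 2 s$ ($N{\left(s \right)} = s 2 = 2 s$)
$- 22 \cdot 7 G{\left(-3 \right)} N{\left(0 \right)} = - 22 \cdot 7 \left(5 + \left(-3\right)^{2} + 6 \left(-3\right)\right) 2 \cdot 0 = - 22 \cdot 7 \left(5 + 9 - 18\right) 0 = - 22 \cdot 7 \left(-4\right) 0 = \left(-22\right) \left(-28\right) 0 = 616 \cdot 0 = 0$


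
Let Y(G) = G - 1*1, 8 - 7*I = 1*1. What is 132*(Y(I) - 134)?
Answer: -17688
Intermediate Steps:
I = 1 (I = 8/7 - 1/7 = 8/7 - ⅐*1 = 8/7 - ⅐ = 1)
Y(G) = -1 + G (Y(G) = G - 1 = -1 + G)
132*(Y(I) - 134) = 132*((-1 + 1) - 134) = 132*(0 - 134) = 132*(-134) = -17688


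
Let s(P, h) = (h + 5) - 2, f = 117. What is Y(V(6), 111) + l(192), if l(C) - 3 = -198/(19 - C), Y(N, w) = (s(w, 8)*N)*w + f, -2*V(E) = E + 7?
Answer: -2704113/346 ≈ -7815.4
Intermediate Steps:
V(E) = -7/2 - E/2 (V(E) = -(E + 7)/2 = -(7 + E)/2 = -7/2 - E/2)
s(P, h) = 3 + h (s(P, h) = (5 + h) - 2 = 3 + h)
Y(N, w) = 117 + 11*N*w (Y(N, w) = ((3 + 8)*N)*w + 117 = (11*N)*w + 117 = 11*N*w + 117 = 117 + 11*N*w)
l(C) = 3 - 198/(19 - C)
Y(V(6), 111) + l(192) = (117 + 11*(-7/2 - ½*6)*111) + 3*(47 + 192)/(-19 + 192) = (117 + 11*(-7/2 - 3)*111) + 3*239/173 = (117 + 11*(-13/2)*111) + 3*(1/173)*239 = (117 - 15873/2) + 717/173 = -15639/2 + 717/173 = -2704113/346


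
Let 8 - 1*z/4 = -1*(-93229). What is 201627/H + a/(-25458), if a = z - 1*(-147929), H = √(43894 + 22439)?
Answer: 74985/8486 + 67209*√66333/22111 ≈ 791.70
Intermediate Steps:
H = √66333 ≈ 257.55
z = -372884 (z = 32 - (-4)*(-93229) = 32 - 4*93229 = 32 - 372916 = -372884)
a = -224955 (a = -372884 - 1*(-147929) = -372884 + 147929 = -224955)
201627/H + a/(-25458) = 201627/(√66333) - 224955/(-25458) = 201627*(√66333/66333) - 224955*(-1/25458) = 67209*√66333/22111 + 74985/8486 = 74985/8486 + 67209*√66333/22111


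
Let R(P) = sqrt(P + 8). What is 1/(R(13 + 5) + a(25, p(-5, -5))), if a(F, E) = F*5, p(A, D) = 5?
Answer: 125/15599 - sqrt(26)/15599 ≈ 0.0076865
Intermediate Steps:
R(P) = sqrt(8 + P)
a(F, E) = 5*F
1/(R(13 + 5) + a(25, p(-5, -5))) = 1/(sqrt(8 + (13 + 5)) + 5*25) = 1/(sqrt(8 + 18) + 125) = 1/(sqrt(26) + 125) = 1/(125 + sqrt(26))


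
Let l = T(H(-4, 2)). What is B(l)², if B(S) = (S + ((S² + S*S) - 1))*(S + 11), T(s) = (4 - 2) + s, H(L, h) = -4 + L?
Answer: 105625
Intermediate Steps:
T(s) = 2 + s
l = -6 (l = 2 + (-4 - 4) = 2 - 8 = -6)
B(S) = (11 + S)*(-1 + S + 2*S²) (B(S) = (S + ((S² + S²) - 1))*(11 + S) = (S + (2*S² - 1))*(11 + S) = (S + (-1 + 2*S²))*(11 + S) = (-1 + S + 2*S²)*(11 + S) = (11 + S)*(-1 + S + 2*S²))
B(l)² = (-11 + 2*(-6)³ + 10*(-6) + 23*(-6)²)² = (-11 + 2*(-216) - 60 + 23*36)² = (-11 - 432 - 60 + 828)² = 325² = 105625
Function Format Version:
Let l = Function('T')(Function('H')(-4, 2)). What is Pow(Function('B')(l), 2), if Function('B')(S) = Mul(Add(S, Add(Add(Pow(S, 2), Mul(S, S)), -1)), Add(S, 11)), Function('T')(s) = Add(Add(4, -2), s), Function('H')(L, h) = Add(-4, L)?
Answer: 105625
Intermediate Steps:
Function('T')(s) = Add(2, s)
l = -6 (l = Add(2, Add(-4, -4)) = Add(2, -8) = -6)
Function('B')(S) = Mul(Add(11, S), Add(-1, S, Mul(2, Pow(S, 2)))) (Function('B')(S) = Mul(Add(S, Add(Add(Pow(S, 2), Pow(S, 2)), -1)), Add(11, S)) = Mul(Add(S, Add(Mul(2, Pow(S, 2)), -1)), Add(11, S)) = Mul(Add(S, Add(-1, Mul(2, Pow(S, 2)))), Add(11, S)) = Mul(Add(-1, S, Mul(2, Pow(S, 2))), Add(11, S)) = Mul(Add(11, S), Add(-1, S, Mul(2, Pow(S, 2)))))
Pow(Function('B')(l), 2) = Pow(Add(-11, Mul(2, Pow(-6, 3)), Mul(10, -6), Mul(23, Pow(-6, 2))), 2) = Pow(Add(-11, Mul(2, -216), -60, Mul(23, 36)), 2) = Pow(Add(-11, -432, -60, 828), 2) = Pow(325, 2) = 105625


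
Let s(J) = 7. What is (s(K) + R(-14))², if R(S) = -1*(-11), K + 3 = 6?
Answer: 324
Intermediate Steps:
K = 3 (K = -3 + 6 = 3)
R(S) = 11
(s(K) + R(-14))² = (7 + 11)² = 18² = 324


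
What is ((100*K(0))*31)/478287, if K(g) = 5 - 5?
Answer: 0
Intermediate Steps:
K(g) = 0
((100*K(0))*31)/478287 = ((100*0)*31)/478287 = (0*31)*(1/478287) = 0*(1/478287) = 0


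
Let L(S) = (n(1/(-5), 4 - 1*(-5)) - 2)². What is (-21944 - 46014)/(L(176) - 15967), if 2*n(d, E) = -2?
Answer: 33979/7979 ≈ 4.2586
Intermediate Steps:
n(d, E) = -1 (n(d, E) = (½)*(-2) = -1)
L(S) = 9 (L(S) = (-1 - 2)² = (-3)² = 9)
(-21944 - 46014)/(L(176) - 15967) = (-21944 - 46014)/(9 - 15967) = -67958/(-15958) = -67958*(-1/15958) = 33979/7979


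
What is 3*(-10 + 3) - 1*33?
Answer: -54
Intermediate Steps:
3*(-10 + 3) - 1*33 = 3*(-7) - 33 = -21 - 33 = -54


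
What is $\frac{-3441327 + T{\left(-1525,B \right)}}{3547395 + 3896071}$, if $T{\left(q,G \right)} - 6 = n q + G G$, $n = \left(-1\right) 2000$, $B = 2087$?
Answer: $\frac{1982124}{3721733} \approx 0.53258$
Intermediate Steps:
$n = -2000$
$T{\left(q,G \right)} = 6 + G^{2} - 2000 q$ ($T{\left(q,G \right)} = 6 + \left(- 2000 q + G G\right) = 6 + \left(- 2000 q + G^{2}\right) = 6 + \left(G^{2} - 2000 q\right) = 6 + G^{2} - 2000 q$)
$\frac{-3441327 + T{\left(-1525,B \right)}}{3547395 + 3896071} = \frac{-3441327 + \left(6 + 2087^{2} - -3050000\right)}{3547395 + 3896071} = \frac{-3441327 + \left(6 + 4355569 + 3050000\right)}{7443466} = \left(-3441327 + 7405575\right) \frac{1}{7443466} = 3964248 \cdot \frac{1}{7443466} = \frac{1982124}{3721733}$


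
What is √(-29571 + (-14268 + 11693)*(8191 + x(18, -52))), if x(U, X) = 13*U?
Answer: I*√21723946 ≈ 4660.9*I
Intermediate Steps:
√(-29571 + (-14268 + 11693)*(8191 + x(18, -52))) = √(-29571 + (-14268 + 11693)*(8191 + 13*18)) = √(-29571 - 2575*(8191 + 234)) = √(-29571 - 2575*8425) = √(-29571 - 21694375) = √(-21723946) = I*√21723946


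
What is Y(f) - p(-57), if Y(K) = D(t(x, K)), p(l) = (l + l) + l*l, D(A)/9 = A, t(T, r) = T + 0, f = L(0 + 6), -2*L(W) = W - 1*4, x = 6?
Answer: -3081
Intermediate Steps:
L(W) = 2 - W/2 (L(W) = -(W - 1*4)/2 = -(W - 4)/2 = -(-4 + W)/2 = 2 - W/2)
f = -1 (f = 2 - (0 + 6)/2 = 2 - ½*6 = 2 - 3 = -1)
t(T, r) = T
D(A) = 9*A
p(l) = l² + 2*l (p(l) = 2*l + l² = l² + 2*l)
Y(K) = 54 (Y(K) = 9*6 = 54)
Y(f) - p(-57) = 54 - (-57)*(2 - 57) = 54 - (-57)*(-55) = 54 - 1*3135 = 54 - 3135 = -3081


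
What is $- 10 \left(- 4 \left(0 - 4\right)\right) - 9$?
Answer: $-169$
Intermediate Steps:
$- 10 \left(- 4 \left(0 - 4\right)\right) - 9 = - 10 \left(\left(-4\right) \left(-4\right)\right) - 9 = \left(-10\right) 16 - 9 = -160 - 9 = -169$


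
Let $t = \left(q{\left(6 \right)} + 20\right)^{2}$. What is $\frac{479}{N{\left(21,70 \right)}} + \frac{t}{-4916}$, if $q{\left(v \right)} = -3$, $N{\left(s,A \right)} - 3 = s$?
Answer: $\frac{586957}{29496} \approx 19.9$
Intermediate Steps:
$N{\left(s,A \right)} = 3 + s$
$t = 289$ ($t = \left(-3 + 20\right)^{2} = 17^{2} = 289$)
$\frac{479}{N{\left(21,70 \right)}} + \frac{t}{-4916} = \frac{479}{3 + 21} + \frac{289}{-4916} = \frac{479}{24} + 289 \left(- \frac{1}{4916}\right) = 479 \cdot \frac{1}{24} - \frac{289}{4916} = \frac{479}{24} - \frac{289}{4916} = \frac{586957}{29496}$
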